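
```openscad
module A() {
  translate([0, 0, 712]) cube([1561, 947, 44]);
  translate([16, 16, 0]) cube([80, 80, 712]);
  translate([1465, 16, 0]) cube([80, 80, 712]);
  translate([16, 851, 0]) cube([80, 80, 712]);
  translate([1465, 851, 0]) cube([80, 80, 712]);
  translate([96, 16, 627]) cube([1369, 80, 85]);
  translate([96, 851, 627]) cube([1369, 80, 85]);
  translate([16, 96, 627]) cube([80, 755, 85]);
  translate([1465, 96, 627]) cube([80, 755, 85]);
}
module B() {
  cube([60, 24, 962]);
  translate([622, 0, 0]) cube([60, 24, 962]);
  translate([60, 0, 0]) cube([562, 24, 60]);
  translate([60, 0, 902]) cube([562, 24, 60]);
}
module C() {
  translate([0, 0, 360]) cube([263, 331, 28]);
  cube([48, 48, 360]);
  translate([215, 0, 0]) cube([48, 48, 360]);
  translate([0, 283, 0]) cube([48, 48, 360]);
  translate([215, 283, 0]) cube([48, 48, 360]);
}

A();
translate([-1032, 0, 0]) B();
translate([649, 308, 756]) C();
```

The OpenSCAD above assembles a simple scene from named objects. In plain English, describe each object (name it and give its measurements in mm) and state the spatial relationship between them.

A is a rectangular dining table. The top is 1561×947×44 mm with its upper surface at z = 756 mm. It stands on four 80×80 mm square legs, each inset 16 mm from the nearest pair of top edges, running from the floor to the underside of the top. Four apron rails, 80 mm thick and 85 mm tall, run between adjacent legs with their top edges flush with the underside of the top and their outer faces flush with the legs' outer faces.

B is a picture frame with a 562×842 mm rectangular opening (x by z) and a uniform 60 mm border on every side. Frame depth is 24 mm along y. It is built from two vertical stiles running the full outside height and two horizontal rails spanning the gap between the stiles.

C is a four-legged stool. The seat is 263×331 mm, 28 mm thick, top at z = 388 mm. It stands on four square legs, each 48×48 mm in cross-section, from z = 0 to the seat underside, each flush with a corner of the seat.

The picture frame is on the floor beside the table on its −x side. The stool is on top of the table, centred.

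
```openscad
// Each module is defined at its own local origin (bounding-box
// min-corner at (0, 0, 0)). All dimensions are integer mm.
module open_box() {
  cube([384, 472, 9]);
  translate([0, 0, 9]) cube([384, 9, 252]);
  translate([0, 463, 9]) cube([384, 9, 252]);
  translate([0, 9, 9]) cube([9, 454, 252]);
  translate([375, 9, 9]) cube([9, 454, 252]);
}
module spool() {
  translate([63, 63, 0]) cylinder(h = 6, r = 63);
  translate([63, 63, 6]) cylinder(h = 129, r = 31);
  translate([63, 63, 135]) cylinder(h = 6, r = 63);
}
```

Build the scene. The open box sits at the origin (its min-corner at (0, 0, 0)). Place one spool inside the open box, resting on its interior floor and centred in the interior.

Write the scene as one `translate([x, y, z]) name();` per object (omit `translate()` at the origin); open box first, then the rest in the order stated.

open_box();
translate([129, 173, 9]) spool();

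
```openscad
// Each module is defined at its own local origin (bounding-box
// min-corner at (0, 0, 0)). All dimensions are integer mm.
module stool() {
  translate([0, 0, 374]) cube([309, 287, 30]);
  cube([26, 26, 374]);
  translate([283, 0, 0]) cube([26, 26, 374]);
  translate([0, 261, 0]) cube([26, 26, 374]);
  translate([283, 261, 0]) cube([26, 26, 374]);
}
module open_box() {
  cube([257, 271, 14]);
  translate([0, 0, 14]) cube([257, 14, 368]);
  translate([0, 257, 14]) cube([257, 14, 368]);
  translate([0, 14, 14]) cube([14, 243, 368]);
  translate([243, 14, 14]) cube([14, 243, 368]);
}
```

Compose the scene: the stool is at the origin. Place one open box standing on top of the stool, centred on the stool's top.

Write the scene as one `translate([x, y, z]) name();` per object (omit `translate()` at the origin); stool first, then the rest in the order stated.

stool();
translate([26, 8, 404]) open_box();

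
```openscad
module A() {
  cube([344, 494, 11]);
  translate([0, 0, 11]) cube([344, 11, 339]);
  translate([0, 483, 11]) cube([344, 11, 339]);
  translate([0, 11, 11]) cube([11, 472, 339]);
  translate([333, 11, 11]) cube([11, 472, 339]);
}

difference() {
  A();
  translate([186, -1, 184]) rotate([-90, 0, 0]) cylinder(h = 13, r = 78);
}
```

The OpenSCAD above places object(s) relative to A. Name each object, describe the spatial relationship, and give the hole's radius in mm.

The subtracted cylinder has r = 78 mm.

A is an open box. The open box has a circular hole through its front wall. The hole's radius is 78 mm.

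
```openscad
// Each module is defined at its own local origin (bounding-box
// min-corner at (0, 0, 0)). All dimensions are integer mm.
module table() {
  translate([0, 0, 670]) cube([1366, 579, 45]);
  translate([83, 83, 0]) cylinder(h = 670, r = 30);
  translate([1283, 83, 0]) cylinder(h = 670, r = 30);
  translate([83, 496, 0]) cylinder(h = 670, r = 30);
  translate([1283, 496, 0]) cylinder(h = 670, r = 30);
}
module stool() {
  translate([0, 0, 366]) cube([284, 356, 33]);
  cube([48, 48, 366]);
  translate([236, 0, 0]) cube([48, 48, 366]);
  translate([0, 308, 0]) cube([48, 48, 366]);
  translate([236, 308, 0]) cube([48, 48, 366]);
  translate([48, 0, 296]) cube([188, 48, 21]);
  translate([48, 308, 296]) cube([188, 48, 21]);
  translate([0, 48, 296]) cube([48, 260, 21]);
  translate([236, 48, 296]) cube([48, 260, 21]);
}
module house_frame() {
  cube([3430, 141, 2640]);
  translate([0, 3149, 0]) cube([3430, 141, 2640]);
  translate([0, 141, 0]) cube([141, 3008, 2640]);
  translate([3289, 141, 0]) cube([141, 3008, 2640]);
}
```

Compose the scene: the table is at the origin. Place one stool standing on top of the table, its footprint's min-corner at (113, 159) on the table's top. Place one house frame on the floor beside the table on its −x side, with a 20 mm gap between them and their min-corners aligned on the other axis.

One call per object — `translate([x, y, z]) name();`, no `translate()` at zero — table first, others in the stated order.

table();
translate([113, 159, 715]) stool();
translate([-3450, 0, 0]) house_frame();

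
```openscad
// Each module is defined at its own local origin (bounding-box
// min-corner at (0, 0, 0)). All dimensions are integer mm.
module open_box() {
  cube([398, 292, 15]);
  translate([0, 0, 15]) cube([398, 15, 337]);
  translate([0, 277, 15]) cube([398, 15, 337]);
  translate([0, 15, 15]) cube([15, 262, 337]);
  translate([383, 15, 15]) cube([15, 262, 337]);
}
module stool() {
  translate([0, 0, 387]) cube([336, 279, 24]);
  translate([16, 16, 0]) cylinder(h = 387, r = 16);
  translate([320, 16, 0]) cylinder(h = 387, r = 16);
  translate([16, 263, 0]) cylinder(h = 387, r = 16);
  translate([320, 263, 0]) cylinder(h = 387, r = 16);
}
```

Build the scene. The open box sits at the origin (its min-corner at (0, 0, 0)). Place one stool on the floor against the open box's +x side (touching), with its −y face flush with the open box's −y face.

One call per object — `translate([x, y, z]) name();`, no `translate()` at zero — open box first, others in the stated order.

open_box();
translate([398, 0, 0]) stool();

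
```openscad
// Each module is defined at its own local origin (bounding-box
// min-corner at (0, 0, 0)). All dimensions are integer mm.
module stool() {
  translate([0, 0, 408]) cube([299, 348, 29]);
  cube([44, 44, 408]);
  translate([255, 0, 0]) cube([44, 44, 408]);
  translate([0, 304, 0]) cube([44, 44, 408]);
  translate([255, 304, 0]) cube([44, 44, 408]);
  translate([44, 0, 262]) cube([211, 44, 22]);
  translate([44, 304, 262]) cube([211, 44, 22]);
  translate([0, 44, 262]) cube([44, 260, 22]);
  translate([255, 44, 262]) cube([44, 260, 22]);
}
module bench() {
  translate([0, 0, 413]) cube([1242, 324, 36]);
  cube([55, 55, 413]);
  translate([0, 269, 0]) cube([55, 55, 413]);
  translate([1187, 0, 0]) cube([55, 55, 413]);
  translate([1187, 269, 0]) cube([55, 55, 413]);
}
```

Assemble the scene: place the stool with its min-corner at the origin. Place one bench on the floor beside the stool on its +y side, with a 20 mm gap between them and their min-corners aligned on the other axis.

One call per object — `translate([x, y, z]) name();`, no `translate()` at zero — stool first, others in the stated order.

stool();
translate([0, 368, 0]) bench();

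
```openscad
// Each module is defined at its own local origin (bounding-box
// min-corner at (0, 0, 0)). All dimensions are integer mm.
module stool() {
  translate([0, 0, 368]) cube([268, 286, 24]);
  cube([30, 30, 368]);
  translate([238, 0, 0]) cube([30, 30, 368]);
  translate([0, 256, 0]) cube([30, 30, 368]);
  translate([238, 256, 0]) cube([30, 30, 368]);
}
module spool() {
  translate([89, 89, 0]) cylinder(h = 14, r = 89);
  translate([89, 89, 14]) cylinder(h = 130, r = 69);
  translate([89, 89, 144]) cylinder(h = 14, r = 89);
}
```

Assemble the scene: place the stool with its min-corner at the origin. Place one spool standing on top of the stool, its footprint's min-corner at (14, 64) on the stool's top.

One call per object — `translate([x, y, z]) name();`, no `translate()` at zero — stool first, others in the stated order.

stool();
translate([14, 64, 392]) spool();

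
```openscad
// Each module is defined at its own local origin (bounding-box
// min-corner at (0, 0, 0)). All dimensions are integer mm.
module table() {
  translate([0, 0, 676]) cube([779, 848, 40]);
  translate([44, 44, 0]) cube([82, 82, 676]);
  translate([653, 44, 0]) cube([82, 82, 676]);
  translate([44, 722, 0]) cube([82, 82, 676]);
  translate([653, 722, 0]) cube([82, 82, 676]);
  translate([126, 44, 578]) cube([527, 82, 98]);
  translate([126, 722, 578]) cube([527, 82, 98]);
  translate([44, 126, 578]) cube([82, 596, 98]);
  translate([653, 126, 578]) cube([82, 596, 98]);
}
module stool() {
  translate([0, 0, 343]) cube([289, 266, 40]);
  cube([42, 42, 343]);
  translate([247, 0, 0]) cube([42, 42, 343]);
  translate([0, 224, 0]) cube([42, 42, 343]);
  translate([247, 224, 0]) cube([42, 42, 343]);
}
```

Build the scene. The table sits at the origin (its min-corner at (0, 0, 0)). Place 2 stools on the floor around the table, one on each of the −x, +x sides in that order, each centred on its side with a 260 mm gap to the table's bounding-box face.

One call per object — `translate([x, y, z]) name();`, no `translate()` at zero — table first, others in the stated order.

table();
translate([-549, 291, 0]) stool();
translate([1039, 291, 0]) stool();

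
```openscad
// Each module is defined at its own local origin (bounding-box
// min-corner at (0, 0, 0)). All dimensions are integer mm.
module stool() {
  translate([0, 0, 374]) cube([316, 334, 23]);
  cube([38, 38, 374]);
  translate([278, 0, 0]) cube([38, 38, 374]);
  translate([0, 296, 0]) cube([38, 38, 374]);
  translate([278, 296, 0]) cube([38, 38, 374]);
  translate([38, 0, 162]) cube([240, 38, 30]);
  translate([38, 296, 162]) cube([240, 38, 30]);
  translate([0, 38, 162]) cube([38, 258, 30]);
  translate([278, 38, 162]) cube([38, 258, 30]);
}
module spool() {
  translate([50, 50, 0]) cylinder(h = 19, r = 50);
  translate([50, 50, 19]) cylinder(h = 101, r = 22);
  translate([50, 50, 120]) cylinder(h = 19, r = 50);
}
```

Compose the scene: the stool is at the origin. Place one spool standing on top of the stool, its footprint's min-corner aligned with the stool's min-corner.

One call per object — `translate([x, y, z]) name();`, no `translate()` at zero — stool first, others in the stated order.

stool();
translate([0, 0, 397]) spool();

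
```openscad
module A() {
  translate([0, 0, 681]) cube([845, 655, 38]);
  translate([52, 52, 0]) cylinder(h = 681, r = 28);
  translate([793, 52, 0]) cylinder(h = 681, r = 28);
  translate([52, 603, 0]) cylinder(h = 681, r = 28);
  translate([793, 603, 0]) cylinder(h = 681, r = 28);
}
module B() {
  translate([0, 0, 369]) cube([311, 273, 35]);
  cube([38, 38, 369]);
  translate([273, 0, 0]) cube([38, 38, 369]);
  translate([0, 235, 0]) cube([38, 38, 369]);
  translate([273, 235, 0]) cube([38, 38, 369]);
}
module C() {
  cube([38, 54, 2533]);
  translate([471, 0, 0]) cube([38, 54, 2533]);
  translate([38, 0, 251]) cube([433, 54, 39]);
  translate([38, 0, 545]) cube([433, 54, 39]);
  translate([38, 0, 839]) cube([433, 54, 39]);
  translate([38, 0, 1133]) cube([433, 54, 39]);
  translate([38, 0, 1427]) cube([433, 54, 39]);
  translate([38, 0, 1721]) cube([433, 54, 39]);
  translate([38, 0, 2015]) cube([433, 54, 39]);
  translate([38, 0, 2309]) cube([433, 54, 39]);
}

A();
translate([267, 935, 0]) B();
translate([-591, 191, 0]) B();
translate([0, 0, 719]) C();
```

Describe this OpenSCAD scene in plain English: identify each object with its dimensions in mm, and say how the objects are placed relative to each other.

A is a table: top 845 mm (x) × 655 mm (y), 38 mm thick, upper face at z = 719 mm, on four round legs of 56 mm diameter, each leg's bounding box inset 24 mm from the nearest pair of top edges, running from z = 0 to the bottom of the top.

B is a four-legged stool. The seat is 311×273 mm, 35 mm thick, top at z = 404 mm. It stands on four square legs, each 38×38 mm in cross-section, from z = 0 to the seat underside, each flush with a corner of the seat.

C is a wooden ladder with two side rails of 38×54 mm section and 2533 mm height, set 509 mm apart overall. Between them run 8 rectangular rungs (54 mm deep, 39 mm thick), front faces flush with the rails' −y face. The bottom of the first rung is 251 mm above the floor and each subsequent rung is 294 mm higher than the one below.

Two stools sit around the table at the +y, −x sides. The ladder is on top of the table.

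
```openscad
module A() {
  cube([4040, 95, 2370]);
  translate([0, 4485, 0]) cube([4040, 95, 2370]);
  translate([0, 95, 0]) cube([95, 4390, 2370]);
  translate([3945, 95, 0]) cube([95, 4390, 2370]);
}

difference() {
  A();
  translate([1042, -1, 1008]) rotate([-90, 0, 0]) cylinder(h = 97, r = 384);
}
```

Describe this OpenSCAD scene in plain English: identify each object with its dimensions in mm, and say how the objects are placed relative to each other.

A is a box-shaped house frame (walls only): outside footprint 4040×4580 mm, wall height 2370 mm, wall thickness 95 mm. The two y-facing walls run the full x-width; the two x-facing walls fit between the inner faces of the y-facing walls.

The house frame has a circular hole of radius 384 mm through its front wall, centred at (x = 1042, z = 1008).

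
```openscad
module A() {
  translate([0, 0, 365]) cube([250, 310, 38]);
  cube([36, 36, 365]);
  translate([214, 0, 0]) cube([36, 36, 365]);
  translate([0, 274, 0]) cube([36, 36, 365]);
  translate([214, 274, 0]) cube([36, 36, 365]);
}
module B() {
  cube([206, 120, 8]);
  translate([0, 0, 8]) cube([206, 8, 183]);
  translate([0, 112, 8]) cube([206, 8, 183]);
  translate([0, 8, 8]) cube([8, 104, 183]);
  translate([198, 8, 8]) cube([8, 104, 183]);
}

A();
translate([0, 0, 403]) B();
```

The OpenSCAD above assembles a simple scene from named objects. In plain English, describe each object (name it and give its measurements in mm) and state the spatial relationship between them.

A is a four-legged stool. The seat is 250×310 mm, 38 mm thick, top at z = 403 mm. It stands on four square legs, each 36×36 mm in cross-section, from z = 0 to the seat underside, each flush with a corner of the seat.

B is an open-topped rectangular box: outside dimensions 206×120×191 mm, with a uniform wall and base thickness of 8 mm. The base is a full 206×120 slab on the floor; four walls sit on top of the base. The front and back walls (the −y and +y sides) span the full width; the two side walls fit between them.

The open box is on top of the stool.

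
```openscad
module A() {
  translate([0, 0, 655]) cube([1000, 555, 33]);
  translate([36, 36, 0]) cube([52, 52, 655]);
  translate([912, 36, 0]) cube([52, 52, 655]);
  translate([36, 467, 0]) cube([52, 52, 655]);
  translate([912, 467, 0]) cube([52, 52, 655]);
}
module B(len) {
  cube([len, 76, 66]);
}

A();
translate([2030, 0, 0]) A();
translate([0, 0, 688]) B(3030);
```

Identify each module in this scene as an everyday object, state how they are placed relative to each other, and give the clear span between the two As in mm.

Second table starts at x = 2030; first ends at x = 1000; clear span = 2030 − 1000 = 1030 mm.

A is a table. B is a beam. A beam spans the tops of two tables. The clear span between the two tables is 1030 mm.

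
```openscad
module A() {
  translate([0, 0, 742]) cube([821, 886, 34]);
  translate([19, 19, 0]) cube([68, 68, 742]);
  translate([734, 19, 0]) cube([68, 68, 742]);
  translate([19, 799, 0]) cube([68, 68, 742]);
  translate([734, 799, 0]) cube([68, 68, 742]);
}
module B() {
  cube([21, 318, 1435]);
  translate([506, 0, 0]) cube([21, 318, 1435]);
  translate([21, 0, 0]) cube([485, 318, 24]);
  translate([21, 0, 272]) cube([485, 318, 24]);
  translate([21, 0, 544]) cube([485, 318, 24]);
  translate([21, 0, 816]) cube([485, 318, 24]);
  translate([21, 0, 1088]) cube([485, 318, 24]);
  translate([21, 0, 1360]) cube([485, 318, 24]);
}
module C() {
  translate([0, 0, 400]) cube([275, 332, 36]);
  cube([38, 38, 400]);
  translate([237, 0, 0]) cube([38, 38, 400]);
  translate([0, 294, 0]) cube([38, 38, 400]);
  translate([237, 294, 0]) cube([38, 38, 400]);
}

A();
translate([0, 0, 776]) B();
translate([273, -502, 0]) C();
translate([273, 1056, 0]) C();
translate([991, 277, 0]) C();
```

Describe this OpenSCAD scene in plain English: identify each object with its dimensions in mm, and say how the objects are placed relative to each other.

A is a rectangular dining table. The top is 821×886×34 mm with its upper surface at z = 776 mm. It stands on four 68×68 mm square legs, each inset 19 mm from the nearest pair of top edges, running from the floor to the underside of the top.

B is a bookshelf 527 mm wide overall, 318 mm deep and 1435 mm tall. The two sides are 21 mm thick vertical panels. 6 horizontal shelves of 24 mm thickness span between the inner faces of the sides; the lowest shelf sits on the floor and shelves are stacked with a clear vertical gap of 248 mm between each pair.

C is a simple wooden stool: a rectangular seat 275 mm (x) by 332 mm (y), 36 mm thick, top face at z = 436 mm, on four square legs, each 38×38 mm in cross-section. The legs rest on z = 0, each flush with a corner of the seat.

The bookshelf is on top of the table. Three stools sit around the table at the −y, +y, +x sides.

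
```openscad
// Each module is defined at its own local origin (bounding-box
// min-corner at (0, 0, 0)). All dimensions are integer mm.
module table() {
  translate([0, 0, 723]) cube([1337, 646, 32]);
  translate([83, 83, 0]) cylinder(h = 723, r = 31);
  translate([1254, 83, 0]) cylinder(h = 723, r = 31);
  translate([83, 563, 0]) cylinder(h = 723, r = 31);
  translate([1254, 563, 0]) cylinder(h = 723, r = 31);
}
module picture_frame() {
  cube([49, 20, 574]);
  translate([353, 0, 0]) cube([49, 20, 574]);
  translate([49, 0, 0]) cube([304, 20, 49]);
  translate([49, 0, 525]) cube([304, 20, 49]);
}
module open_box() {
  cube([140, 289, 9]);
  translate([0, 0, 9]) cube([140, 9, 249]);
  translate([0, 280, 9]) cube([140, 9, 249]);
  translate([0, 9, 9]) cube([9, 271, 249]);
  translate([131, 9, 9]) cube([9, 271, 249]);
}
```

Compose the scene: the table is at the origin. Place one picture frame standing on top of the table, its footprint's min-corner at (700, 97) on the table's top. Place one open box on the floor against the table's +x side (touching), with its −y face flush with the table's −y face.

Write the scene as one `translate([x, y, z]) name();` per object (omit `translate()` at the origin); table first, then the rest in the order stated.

table();
translate([700, 97, 755]) picture_frame();
translate([1337, 0, 0]) open_box();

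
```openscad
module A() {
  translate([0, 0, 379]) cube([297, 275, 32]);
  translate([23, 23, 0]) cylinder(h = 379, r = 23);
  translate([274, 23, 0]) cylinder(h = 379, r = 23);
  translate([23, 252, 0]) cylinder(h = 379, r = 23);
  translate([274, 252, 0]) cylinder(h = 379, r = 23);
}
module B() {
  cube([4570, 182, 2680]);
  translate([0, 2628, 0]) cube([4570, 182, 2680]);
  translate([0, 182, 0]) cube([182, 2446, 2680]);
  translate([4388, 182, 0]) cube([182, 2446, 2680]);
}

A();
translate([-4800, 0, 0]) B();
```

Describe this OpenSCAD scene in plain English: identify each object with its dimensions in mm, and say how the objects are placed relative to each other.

A is a four-legged stool. The seat is 297×275 mm, 32 mm thick, top at z = 411 mm. It stands on four round legs, each 46 mm in diameter, from z = 0 to the seat underside, each leg's axis is inset half a diameter from the nearest pair of seat edges (so the leg's bounding box is flush with the corner).

B is a box-shaped house frame (walls only): outside footprint 4570×2810 mm, wall height 2680 mm, wall thickness 182 mm. The two y-facing walls run the full x-width; the two x-facing walls fit between the inner faces of the y-facing walls.

The house frame is on the floor beside the stool on its −x side.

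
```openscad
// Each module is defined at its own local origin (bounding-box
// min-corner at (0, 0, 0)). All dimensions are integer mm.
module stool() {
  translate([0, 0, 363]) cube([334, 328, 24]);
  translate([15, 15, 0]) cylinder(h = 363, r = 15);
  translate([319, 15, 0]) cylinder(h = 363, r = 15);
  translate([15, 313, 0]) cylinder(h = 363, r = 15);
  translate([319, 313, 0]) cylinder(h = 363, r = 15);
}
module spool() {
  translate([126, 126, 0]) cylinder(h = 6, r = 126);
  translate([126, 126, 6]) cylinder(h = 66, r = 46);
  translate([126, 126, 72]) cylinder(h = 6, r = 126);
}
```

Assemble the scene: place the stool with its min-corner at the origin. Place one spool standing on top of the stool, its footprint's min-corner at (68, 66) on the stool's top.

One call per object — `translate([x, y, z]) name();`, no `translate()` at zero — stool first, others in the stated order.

stool();
translate([68, 66, 387]) spool();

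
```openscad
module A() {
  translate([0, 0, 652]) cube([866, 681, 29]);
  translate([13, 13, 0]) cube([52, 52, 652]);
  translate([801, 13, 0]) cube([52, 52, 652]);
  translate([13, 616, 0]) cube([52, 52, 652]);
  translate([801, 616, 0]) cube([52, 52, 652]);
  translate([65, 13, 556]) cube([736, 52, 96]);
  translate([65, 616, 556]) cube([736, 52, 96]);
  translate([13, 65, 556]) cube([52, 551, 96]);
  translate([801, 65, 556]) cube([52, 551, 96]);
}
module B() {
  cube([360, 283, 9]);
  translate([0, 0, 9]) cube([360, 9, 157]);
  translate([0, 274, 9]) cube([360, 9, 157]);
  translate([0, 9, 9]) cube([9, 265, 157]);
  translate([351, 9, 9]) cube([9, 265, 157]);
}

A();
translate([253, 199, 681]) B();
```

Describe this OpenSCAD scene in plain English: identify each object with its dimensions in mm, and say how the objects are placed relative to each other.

A is a table with a 866×681 mm rectangular top, 29 mm thick, top surface at z = 681 mm, supported by four 52×52 mm square legs, each inset 13 mm from the nearest pair of top edges, running from the floor. Four apron rails, 52 mm thick and 96 mm tall, run between adjacent legs with their top edges flush with the underside of the top and their outer faces flush with the legs' outer faces.

B is an open-topped rectangular box: outside dimensions 360×283×166 mm, with a uniform wall and base thickness of 9 mm. The base is a full 360×283 slab on the floor; four walls sit on top of the base. The front and back walls (the −y and +y sides) span the full width; the two side walls fit between them.

The open box is on top of the table, centred.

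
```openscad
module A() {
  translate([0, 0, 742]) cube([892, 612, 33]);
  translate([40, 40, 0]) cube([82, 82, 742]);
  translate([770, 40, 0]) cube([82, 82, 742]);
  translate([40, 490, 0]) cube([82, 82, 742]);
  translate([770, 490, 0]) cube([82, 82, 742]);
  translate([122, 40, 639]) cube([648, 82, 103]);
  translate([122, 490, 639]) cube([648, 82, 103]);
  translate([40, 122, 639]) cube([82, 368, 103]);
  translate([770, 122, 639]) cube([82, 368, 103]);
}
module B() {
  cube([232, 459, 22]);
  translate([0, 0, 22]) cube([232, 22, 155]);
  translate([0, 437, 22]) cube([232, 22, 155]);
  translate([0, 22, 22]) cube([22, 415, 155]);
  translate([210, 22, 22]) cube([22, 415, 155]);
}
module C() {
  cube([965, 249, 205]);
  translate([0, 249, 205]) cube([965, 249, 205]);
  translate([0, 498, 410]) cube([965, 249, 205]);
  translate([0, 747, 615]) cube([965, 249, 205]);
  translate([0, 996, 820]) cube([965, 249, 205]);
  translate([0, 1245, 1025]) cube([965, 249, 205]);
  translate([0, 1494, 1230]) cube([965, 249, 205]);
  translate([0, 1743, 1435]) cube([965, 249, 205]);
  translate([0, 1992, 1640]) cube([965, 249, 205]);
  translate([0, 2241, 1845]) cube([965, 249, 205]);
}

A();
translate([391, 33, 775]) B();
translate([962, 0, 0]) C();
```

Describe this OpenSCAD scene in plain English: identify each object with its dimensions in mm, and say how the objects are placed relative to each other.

A is a rectangular dining table. The top is 892×612×33 mm with its upper surface at z = 775 mm. It stands on four 82×82 mm square legs, each inset 40 mm from the nearest pair of top edges, running from the floor to the underside of the top. Four apron rails, 82 mm thick and 103 mm tall, run between adjacent legs with their top edges flush with the underside of the top and their outer faces flush with the legs' outer faces.

B is an open-topped rectangular box: outside dimensions 232×459×177 mm, with a uniform wall and base thickness of 22 mm. The base is a full 232×459 slab on the floor; four walls sit on top of the base. The front and back walls (the −y and +y sides) span the full width; the two side walls fit between them.

C is a straight staircase of 10 solid steps. Each step is 965 mm wide (x), 249 mm deep (y, the going) and 205 mm tall (the rise). The first step rests on the floor; each subsequent step sits one going further in +y and one rise higher in +z, directly behind and above the previous step with no overlap.

The open box is on top of the table. The staircase is on the floor beside the table on its +x side.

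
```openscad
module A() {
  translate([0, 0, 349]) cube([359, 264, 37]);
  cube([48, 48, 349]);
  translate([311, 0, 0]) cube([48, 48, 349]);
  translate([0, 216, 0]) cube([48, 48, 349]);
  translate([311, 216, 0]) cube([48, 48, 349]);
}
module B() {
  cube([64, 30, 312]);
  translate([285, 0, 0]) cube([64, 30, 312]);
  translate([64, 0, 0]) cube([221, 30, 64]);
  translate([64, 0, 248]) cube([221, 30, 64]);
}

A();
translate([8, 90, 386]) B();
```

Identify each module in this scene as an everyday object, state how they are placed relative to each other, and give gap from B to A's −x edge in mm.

A is a stool. B is a picture frame. The picture frame is on top of the stool. The gap from the picture frame to the stool's −x edge is 8 mm.

The picture frame's min-x is at 8; the stool's min-x is 0; gap = 8 mm.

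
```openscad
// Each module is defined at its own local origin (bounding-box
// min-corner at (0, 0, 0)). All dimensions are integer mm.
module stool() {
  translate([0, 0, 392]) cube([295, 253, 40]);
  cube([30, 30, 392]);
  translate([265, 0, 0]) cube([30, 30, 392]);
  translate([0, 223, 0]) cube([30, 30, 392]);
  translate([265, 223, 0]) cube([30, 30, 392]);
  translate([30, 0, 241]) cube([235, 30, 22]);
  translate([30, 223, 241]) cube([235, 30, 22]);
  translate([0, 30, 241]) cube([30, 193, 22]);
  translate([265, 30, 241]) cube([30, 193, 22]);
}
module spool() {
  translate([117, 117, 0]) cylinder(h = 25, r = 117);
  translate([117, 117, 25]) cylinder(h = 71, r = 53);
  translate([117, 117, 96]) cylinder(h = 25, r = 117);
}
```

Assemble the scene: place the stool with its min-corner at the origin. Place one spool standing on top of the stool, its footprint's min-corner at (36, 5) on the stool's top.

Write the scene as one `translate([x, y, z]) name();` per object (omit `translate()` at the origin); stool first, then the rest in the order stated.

stool();
translate([36, 5, 432]) spool();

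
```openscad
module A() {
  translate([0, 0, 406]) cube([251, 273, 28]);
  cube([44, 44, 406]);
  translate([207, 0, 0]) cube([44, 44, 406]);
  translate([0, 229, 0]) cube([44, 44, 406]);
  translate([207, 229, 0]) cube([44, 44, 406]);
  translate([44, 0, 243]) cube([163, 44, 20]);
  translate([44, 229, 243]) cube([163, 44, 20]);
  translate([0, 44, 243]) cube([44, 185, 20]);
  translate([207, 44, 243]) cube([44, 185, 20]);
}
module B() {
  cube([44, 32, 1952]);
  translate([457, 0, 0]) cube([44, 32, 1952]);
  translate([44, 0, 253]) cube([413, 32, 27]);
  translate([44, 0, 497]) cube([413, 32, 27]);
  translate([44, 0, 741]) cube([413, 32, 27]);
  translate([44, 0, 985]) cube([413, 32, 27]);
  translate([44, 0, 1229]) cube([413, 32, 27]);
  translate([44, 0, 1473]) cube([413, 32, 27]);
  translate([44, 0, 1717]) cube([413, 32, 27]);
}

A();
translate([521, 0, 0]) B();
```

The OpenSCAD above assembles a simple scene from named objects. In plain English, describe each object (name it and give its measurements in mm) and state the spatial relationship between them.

A is a simple wooden stool: a rectangular seat 251 mm (x) by 273 mm (y), 28 mm thick, top face at z = 434 mm, on four square legs, each 44×44 mm in cross-section. The legs rest on z = 0, each flush with a corner of the seat. Four stretchers, 44 mm wide and 20 mm tall, connect adjacent legs with their undersides at z = 243 mm, each running between the inner faces of the legs it joins and aligned with the legs' outer faces on the other axis.

B is a wooden ladder with two side rails of 44×32 mm section and 1952 mm height, set 501 mm apart overall. Between them run 7 rectangular rungs (32 mm deep, 27 mm thick), front faces flush with the rails' −y face. The bottom of the first rung is 253 mm above the floor and each subsequent rung is 244 mm higher than the one below.

The ladder is on the floor beside the stool on its +x side.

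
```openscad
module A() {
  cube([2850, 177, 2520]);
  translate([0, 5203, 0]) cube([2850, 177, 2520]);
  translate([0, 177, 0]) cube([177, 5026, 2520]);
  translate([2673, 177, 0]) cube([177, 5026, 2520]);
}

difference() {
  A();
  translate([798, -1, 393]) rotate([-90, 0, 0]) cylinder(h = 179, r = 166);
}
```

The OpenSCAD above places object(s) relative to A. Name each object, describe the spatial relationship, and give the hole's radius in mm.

The subtracted cylinder has r = 166 mm.

A is a house frame. The house frame has a circular hole through its front wall. The hole's radius is 166 mm.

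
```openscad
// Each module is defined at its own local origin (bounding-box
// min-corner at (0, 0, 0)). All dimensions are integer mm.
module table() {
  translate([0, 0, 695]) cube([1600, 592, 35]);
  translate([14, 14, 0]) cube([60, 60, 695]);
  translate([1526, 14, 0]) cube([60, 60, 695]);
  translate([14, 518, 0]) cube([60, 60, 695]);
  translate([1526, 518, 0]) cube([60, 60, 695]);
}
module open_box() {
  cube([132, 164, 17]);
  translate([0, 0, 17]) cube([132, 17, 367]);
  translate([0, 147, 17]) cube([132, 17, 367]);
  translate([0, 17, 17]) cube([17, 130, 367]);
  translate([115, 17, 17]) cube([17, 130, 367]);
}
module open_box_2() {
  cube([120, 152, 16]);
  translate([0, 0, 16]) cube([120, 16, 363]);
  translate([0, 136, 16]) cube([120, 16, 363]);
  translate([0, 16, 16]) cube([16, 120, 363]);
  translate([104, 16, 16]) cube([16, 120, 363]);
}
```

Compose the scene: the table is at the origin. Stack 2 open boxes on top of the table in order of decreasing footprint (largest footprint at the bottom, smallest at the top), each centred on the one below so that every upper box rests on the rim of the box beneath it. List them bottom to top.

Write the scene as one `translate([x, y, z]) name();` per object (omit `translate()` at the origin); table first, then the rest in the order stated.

table();
translate([734, 214, 730]) open_box();
translate([740, 220, 1114]) open_box_2();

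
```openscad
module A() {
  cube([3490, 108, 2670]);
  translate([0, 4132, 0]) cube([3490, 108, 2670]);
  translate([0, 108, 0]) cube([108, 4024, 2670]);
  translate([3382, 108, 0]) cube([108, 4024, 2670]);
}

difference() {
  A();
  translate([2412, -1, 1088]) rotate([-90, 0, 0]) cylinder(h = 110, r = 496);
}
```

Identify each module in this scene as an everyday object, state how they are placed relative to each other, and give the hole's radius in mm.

A is a house frame. The house frame has a circular hole through its front wall. The hole's radius is 496 mm.

The subtracted cylinder has r = 496 mm.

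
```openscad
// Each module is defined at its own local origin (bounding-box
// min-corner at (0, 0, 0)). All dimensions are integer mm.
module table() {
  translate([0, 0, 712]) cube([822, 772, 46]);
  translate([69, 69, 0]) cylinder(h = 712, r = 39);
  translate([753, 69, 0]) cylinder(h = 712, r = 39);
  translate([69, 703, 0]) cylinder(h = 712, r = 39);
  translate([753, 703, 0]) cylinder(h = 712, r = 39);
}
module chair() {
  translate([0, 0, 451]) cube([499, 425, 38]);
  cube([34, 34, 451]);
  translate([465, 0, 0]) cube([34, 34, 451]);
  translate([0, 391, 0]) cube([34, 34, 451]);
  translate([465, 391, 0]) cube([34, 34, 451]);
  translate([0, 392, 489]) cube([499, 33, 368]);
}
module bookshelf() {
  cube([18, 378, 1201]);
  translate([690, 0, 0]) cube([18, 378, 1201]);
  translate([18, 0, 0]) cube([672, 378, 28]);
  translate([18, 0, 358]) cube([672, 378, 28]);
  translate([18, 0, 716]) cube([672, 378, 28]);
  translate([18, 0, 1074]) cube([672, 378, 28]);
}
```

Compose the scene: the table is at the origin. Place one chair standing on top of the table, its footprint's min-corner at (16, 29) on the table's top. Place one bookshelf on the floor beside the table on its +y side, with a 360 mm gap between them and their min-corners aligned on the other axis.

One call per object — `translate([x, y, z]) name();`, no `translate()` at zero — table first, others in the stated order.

table();
translate([16, 29, 758]) chair();
translate([0, 1132, 0]) bookshelf();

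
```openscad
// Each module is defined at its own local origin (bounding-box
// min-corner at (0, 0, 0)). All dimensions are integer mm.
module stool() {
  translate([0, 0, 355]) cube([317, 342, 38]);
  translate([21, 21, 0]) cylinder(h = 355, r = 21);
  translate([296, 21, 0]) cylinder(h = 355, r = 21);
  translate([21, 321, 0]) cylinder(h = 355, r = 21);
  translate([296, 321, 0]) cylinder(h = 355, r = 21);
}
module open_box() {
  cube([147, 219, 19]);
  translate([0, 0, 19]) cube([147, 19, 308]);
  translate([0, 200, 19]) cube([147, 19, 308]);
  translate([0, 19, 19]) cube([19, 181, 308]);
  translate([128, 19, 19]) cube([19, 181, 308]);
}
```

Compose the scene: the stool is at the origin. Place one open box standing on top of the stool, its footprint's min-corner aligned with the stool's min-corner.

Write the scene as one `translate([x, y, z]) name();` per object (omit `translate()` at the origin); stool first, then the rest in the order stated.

stool();
translate([0, 0, 393]) open_box();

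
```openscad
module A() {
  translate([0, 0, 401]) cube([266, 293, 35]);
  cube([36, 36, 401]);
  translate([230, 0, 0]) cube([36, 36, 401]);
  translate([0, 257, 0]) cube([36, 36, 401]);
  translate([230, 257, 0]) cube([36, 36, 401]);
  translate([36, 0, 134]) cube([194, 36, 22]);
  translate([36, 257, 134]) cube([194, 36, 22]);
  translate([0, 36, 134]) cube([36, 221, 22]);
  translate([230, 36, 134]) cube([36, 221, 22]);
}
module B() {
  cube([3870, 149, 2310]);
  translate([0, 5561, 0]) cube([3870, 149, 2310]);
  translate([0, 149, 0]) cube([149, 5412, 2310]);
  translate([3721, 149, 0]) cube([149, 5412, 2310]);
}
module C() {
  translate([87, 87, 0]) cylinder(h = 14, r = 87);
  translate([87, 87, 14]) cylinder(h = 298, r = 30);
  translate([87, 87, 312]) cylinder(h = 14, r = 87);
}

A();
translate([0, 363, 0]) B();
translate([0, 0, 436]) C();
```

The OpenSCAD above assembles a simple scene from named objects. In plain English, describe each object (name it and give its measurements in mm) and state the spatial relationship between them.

A is a four-legged stool. The seat is 266×293 mm, 35 mm thick, top at z = 436 mm. It stands on four square legs, each 36×36 mm in cross-section, from z = 0 to the seat underside, each flush with a corner of the seat. Four stretchers, 36 mm wide and 22 mm tall, connect adjacent legs with their undersides at z = 134 mm, each running between the inner faces of the legs it joins and aligned with the legs' outer faces on the other axis.

B is the wall frame of a small rectangular building: four walls, each 2310 mm tall and 149 mm thick, enclosing a footprint 3870 mm (x) by 5710 mm (y) outside-to-outside, with no floor or roof. The front and back walls (the −y and +y sides) span the full width; the two side walls fit between them.

C is a spool: two coaxial disc flanges of radius 87 mm and thickness 14 mm, joined by a core cylinder of radius 30 mm and height 298 mm. The lower flange rests on z = 0 and the three cylinders share a vertical axis.

The house frame is on the floor beside the stool on its +y side. The spool is on top of the stool.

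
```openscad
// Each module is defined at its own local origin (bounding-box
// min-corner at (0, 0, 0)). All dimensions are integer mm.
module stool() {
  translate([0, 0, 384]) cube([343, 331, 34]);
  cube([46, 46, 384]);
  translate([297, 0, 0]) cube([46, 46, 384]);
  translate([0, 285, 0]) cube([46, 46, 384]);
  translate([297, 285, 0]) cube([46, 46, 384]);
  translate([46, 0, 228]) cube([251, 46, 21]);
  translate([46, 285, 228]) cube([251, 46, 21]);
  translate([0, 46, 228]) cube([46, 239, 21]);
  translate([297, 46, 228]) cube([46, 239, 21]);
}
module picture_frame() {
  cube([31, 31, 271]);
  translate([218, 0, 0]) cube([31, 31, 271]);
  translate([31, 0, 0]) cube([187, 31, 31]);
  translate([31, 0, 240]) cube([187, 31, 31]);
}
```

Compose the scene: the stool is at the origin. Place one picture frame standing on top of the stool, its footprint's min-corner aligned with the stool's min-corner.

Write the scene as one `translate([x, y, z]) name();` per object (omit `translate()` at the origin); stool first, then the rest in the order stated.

stool();
translate([0, 0, 418]) picture_frame();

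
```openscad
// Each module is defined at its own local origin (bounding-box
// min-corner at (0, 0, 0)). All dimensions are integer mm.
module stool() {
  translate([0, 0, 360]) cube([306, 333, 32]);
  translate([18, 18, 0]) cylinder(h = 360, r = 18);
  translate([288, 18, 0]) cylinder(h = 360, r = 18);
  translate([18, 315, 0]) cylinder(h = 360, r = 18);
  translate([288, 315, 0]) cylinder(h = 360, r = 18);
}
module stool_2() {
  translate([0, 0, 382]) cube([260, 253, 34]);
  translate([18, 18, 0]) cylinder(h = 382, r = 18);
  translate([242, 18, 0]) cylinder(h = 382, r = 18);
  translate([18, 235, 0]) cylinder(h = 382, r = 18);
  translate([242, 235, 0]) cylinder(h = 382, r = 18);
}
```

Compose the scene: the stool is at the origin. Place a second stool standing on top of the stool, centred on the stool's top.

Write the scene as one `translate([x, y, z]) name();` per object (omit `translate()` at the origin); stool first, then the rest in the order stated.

stool();
translate([23, 40, 392]) stool_2();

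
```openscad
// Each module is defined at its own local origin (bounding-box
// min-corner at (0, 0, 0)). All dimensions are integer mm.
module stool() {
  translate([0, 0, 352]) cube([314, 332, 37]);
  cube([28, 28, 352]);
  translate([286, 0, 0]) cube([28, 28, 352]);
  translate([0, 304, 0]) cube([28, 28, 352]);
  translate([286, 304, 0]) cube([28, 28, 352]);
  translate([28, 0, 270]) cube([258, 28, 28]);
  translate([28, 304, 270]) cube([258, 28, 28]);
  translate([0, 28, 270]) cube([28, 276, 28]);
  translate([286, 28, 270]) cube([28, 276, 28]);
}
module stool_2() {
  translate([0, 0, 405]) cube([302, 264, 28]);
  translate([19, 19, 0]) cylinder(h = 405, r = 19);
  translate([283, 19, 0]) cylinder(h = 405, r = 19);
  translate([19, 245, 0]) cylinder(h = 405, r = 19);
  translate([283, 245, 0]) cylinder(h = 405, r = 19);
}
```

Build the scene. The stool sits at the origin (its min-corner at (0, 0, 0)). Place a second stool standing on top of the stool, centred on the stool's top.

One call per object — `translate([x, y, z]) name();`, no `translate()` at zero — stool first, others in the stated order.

stool();
translate([6, 34, 389]) stool_2();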